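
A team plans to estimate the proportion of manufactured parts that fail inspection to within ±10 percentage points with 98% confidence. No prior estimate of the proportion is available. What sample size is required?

136

For a proportion with margin E = 0.1 at 98% confidence, z = 2.326.
With no prior estimate, use p = 0.5, which maximizes p(1−p) at 0.25.
n = 0.25 × (z/E)² = 0.25 × (2.326/0.1)² = 135.26
Round up: n = 136.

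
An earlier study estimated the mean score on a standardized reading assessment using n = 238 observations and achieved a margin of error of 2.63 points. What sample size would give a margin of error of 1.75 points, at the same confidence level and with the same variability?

n = 538

Margin of error scales as 1/√n, so n₂ = n₁·(E₁/E₂)².
n₂ = 238 × (2.63/1.75)² = 238 × 2.259 = 537.64
Round up: n₂ = 538.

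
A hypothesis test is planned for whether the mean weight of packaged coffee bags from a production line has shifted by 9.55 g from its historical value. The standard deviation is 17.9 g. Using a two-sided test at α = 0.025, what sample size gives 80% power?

34

For a one-sample z-test, n = ((z_{α/2} + z_β)·σ/δ)².
z_{α/2} = 2.241 (two-sided α = 0.025); z_β = 0.842 (power 80% → β = 0.2).
n = (3.083 × 17.9 / 9.55)² = 33.39
Round up: n = 34.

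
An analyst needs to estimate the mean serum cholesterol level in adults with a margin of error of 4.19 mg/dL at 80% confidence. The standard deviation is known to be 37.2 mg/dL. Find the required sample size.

For a mean, the margin of error is E = z·σ/√n, so n = (zσ/E)².
At 80% confidence, z = 1.282.
n = (1.282 × 37.2 / 4.19)² = 129.55
Round up: n = 130.

n = 130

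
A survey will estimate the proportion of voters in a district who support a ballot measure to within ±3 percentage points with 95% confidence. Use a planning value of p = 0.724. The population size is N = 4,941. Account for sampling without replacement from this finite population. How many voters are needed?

For a proportion with margin E = 0.03 at 95% confidence, z = 1.960.
n = p̂(1−p̂)(z/E)² = 0.724 × 0.276 × (1.960/0.03)² = 852.94 — call this n₀.
Finite-population correction with N = 4,941: n = n₀ / (1 + (n₀−1)/N) = 852.94 / 1.172 = 727.76
Round up: n = 728.

728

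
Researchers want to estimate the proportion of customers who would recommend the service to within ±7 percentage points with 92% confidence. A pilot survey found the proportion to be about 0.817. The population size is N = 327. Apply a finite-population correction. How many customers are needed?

73

For a proportion with margin E = 0.07 at 92% confidence, z = 1.751.
n = p̂(1−p̂)(z/E)² = 0.817 × 0.183 × (1.751/0.07)² = 93.55 — call this n₀.
Finite-population correction with N = 327: n = n₀ / (1 + (n₀−1)/N) = 93.55 / 1.283 = 72.92
Round up: n = 73.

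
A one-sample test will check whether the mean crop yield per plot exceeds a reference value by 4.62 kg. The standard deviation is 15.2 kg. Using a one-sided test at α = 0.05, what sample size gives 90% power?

For a one-sample z-test, n = ((z_α + z_β)·σ/δ)².
z_α = 1.645 (one-sided α = 0.05); z_β = 1.282 (power 90% → β = 0.1).
n = (2.927 × 15.2 / 4.62)² = 92.74
Round up: n = 93.

93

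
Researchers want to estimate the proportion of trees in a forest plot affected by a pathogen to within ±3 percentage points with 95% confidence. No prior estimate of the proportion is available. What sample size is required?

n = 1068

For a proportion with margin E = 0.03 at 95% confidence, z = 1.960.
With no prior estimate, use p = 0.5, which maximizes p(1−p) at 0.25.
n = 0.25 × (z/E)² = 0.25 × (1.960/0.03)² = 1067.11
Round up: n = 1068.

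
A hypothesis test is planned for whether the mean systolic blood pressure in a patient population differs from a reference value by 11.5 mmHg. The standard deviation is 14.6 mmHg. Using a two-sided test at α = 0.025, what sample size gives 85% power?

18

For a one-sample z-test, n = ((z_{α/2} + z_β)·σ/δ)².
z_{α/2} = 2.241 (two-sided α = 0.025); z_β = 1.036 (power 85% → β = 0.15).
n = (3.277 × 14.6 / 11.5)² = 17.31
Round up: n = 18.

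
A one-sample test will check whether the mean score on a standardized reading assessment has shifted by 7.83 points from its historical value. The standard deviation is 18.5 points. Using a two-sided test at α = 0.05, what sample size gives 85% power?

n = 51

For a one-sample z-test, n = ((z_{α/2} + z_β)·σ/δ)².
z_{α/2} = 1.960 (two-sided α = 0.05); z_β = 1.036 (power 85% → β = 0.15).
n = (2.996 × 18.5 / 7.83)² = 50.11
Round up: n = 51.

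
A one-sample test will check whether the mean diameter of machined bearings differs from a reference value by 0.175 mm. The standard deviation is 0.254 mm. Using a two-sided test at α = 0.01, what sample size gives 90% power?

32

For a one-sample z-test, n = ((z_{α/2} + z_β)·σ/δ)².
z_{α/2} = 2.576 (two-sided α = 0.01); z_β = 1.282 (power 90% → β = 0.1).
n = (3.858 × 0.254 / 0.175)² = 31.36
Round up: n = 32.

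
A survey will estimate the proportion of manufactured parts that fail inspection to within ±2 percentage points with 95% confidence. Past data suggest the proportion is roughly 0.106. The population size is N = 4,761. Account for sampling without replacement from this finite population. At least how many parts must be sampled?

n = 765

For a proportion with margin E = 0.02 at 95% confidence, z = 1.960.
n = p̂(1−p̂)(z/E)² = 0.106 × 0.894 × (1.960/0.02)² = 910.11 — call this n₀.
Finite-population correction with N = 4,761: n = n₀ / (1 + (n₀−1)/N) = 910.11 / 1.191 = 764.16
Round up: n = 765.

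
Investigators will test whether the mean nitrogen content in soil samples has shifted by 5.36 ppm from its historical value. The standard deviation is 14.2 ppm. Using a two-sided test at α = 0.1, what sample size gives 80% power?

44

For a one-sample z-test, n = ((z_{α/2} + z_β)·σ/δ)².
z_{α/2} = 1.645 (two-sided α = 0.1); z_β = 0.842 (power 80% → β = 0.2).
n = (2.487 × 14.2 / 5.36)² = 43.41
Round up: n = 44.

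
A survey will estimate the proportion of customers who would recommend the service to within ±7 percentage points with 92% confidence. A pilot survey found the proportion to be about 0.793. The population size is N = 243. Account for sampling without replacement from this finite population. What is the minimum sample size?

73

For a proportion with margin E = 0.07 at 92% confidence, z = 1.751.
n = p̂(1−p̂)(z/E)² = 0.793 × 0.207 × (1.751/0.07)² = 102.71 — call this n₀.
Finite-population correction with N = 243: n = n₀ / (1 + (n₀−1)/N) = 102.71 / 1.419 = 72.38
Round up: n = 73.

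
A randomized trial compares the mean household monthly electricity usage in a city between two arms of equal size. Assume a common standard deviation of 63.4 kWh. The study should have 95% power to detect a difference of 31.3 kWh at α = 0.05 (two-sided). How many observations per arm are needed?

107 per group

For two equal groups, n per group = 2·((z_{α/2} + z_β)·σ/δ)².
z_{α/2} = 1.960; z_β = 1.645 (power 95%).
n = 2 × (3.605 × 63.4 / 31.3)² = 2 × 53.32 = 106.64
Round up: n = 107 per group.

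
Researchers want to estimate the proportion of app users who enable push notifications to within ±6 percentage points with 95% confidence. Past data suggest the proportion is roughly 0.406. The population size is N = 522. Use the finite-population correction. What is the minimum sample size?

173

For a proportion with margin E = 0.06 at 95% confidence, z = 1.960.
n = p̂(1−p̂)(z/E)² = 0.406 × 0.594 × (1.960/0.06)² = 257.35 — call this n₀.
Finite-population correction with N = 522: n = n₀ / (1 + (n₀−1)/N) = 257.35 / 1.491 = 172.60
Round up: n = 173.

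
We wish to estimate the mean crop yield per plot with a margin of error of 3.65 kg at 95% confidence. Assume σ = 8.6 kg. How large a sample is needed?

n = 22

For a mean, the margin of error is E = z·σ/√n, so n = (zσ/E)².
At 95% confidence, z = 1.960.
n = (1.960 × 8.6 / 3.65)² = 21.33
Round up: n = 22.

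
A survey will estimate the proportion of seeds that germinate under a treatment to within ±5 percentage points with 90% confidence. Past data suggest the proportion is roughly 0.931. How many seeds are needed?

70

For a proportion with margin E = 0.05 at 90% confidence, z = 1.645.
n = p̂(1−p̂)(z/E)² = 0.931 × 0.069 × (1.645/0.05)² = 69.53
Round up: n = 70.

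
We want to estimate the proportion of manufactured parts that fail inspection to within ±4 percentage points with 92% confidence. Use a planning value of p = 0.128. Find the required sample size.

For a proportion with margin E = 0.04 at 92% confidence, z = 1.751.
n = p̂(1−p̂)(z/E)² = 0.128 × 0.872 × (1.751/0.04)² = 213.88
Round up: n = 214.

214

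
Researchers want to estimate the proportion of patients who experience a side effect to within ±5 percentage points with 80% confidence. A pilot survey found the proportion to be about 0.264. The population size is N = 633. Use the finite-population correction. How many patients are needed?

For a proportion with margin E = 0.05 at 80% confidence, z = 1.282.
n = p̂(1−p̂)(z/E)² = 0.264 × 0.736 × (1.282/0.05)² = 127.74 — call this n₀.
Finite-population correction with N = 633: n = n₀ / (1 + (n₀−1)/N) = 127.74 / 1.2 = 106.45
Round up: n = 107.

107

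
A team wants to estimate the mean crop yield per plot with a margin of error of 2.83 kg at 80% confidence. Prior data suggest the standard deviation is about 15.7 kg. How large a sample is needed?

For a mean, the margin of error is E = z·σ/√n, so n = (zσ/E)².
At 80% confidence, z = 1.282.
n = (1.282 × 15.7 / 2.83)² = 50.58
Round up: n = 51.

51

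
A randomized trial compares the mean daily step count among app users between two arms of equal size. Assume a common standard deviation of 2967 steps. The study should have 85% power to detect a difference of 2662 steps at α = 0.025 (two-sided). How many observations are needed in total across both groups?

For two equal groups, n per group = 2·((z_{α/2} + z_β)·σ/δ)².
z_{α/2} = 2.241; z_β = 1.036 (power 85%).
n = 2 × (3.277 × 2967 / 2662)² = 2 × 13.34 = 26.68
Round up: n = 27 per group.
Total across both groups: 2 × 27 = 54.

54 total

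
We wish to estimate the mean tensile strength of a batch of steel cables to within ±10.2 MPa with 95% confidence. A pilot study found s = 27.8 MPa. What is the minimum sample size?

For a mean, the margin of error is E = z·σ/√n, so n = (zσ/E)².
At 95% confidence, z = 1.960.
n = (1.960 × 27.8 / 10.2)² = 28.54
Round up: n = 29.

29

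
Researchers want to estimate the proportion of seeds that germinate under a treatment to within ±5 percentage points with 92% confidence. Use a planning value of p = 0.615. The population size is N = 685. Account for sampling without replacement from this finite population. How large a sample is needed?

For a proportion with margin E = 0.05 at 92% confidence, z = 1.751.
n = p̂(1−p̂)(z/E)² = 0.615 × 0.385 × (1.751/0.05)² = 290.38 — call this n₀.
Finite-population correction with N = 685: n = n₀ / (1 + (n₀−1)/N) = 290.38 / 1.422 = 204.21
Round up: n = 205.

205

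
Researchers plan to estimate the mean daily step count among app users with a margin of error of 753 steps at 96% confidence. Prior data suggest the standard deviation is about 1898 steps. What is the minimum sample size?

27

For a mean, the margin of error is E = z·σ/√n, so n = (zσ/E)².
At 96% confidence, z = 2.054.
n = (2.054 × 1898 / 753)² = 26.80
Round up: n = 27.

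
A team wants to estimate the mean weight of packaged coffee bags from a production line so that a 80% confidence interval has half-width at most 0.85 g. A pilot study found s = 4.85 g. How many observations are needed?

For a mean, the margin of error is E = z·σ/√n, so n = (zσ/E)².
At 80% confidence, z = 1.282.
n = (1.282 × 4.85 / 0.85)² = 53.51
Round up: n = 54.

n = 54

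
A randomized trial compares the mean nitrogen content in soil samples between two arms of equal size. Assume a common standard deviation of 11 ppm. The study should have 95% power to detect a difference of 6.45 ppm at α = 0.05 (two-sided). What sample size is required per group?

76 per group

For two equal groups, n per group = 2·((z_{α/2} + z_β)·σ/δ)².
z_{α/2} = 1.960; z_β = 1.645 (power 95%).
n = 2 × (3.605 × 11 / 6.45)² = 2 × 37.80 = 75.60
Round up: n = 76 per group.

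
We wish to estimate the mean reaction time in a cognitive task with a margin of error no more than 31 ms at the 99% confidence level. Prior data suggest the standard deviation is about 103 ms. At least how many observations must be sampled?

74

For a mean, the margin of error is E = z·σ/√n, so n = (zσ/E)².
At 99% confidence, z = 2.576.
n = (2.576 × 103 / 31)² = 73.26
Round up: n = 74.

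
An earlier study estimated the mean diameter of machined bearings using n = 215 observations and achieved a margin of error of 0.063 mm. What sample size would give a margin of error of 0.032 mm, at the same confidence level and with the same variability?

834

Margin of error scales as 1/√n, so n₂ = n₁·(E₁/E₂)².
n₂ = 215 × (0.063/0.032)² = 215 × 3.876 = 833.34
Round up: n₂ = 834.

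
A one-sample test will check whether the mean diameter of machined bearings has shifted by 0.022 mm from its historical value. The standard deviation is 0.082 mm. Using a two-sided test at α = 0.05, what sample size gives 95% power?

181

For a one-sample z-test, n = ((z_{α/2} + z_β)·σ/δ)².
z_{α/2} = 1.960 (two-sided α = 0.05); z_β = 1.645 (power 95% → β = 0.05).
n = (3.605 × 0.082 / 0.022)² = 180.55
Round up: n = 181.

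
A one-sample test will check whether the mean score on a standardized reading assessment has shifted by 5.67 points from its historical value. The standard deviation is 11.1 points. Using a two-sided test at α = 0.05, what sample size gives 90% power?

For a one-sample z-test, n = ((z_{α/2} + z_β)·σ/δ)².
z_{α/2} = 1.960 (two-sided α = 0.05); z_β = 1.282 (power 90% → β = 0.1).
n = (3.242 × 11.1 / 5.67)² = 40.28
Round up: n = 41.

41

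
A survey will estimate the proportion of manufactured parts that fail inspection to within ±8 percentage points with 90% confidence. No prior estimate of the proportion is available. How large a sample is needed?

n = 106

For a proportion with margin E = 0.08 at 90% confidence, z = 1.645.
With no prior estimate, use p = 0.5, which maximizes p(1−p) at 0.25.
n = 0.25 × (z/E)² = 0.25 × (1.645/0.08)² = 105.70
Round up: n = 106.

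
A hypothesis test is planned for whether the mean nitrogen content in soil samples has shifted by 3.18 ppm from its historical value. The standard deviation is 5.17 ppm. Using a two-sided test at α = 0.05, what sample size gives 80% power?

21

For a one-sample z-test, n = ((z_{α/2} + z_β)·σ/δ)².
z_{α/2} = 1.960 (two-sided α = 0.05); z_β = 0.842 (power 80% → β = 0.2).
n = (2.802 × 5.17 / 3.18)² = 20.75
Round up: n = 21.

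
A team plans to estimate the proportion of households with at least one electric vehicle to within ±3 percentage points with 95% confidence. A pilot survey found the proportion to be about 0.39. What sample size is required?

For a proportion with margin E = 0.03 at 95% confidence, z = 1.960.
n = p̂(1−p̂)(z/E)² = 0.39 × 0.61 × (1.960/0.03)² = 1015.46
Round up: n = 1016.

1016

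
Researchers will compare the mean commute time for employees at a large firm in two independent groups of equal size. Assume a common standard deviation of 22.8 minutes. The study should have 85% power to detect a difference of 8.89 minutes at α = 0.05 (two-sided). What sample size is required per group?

119 per group

For two equal groups, n per group = 2·((z_{α/2} + z_β)·σ/δ)².
z_{α/2} = 1.960; z_β = 1.036 (power 85%).
n = 2 × (2.996 × 22.8 / 8.89)² = 2 × 59.04 = 118.08
Round up: n = 119 per group.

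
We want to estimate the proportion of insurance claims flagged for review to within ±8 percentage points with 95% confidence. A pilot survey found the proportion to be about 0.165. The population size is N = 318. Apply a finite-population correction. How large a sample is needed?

For a proportion with margin E = 0.08 at 95% confidence, z = 1.960.
n = p̂(1−p̂)(z/E)² = 0.165 × 0.835 × (1.960/0.08)² = 82.70 — call this n₀.
Finite-population correction with N = 318: n = n₀ / (1 + (n₀−1)/N) = 82.70 / 1.257 = 65.79
Round up: n = 66.

66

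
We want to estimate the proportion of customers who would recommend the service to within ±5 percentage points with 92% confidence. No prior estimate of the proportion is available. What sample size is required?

For a proportion with margin E = 0.05 at 92% confidence, z = 1.751.
With no prior estimate, use p = 0.5, which maximizes p(1−p) at 0.25.
n = 0.25 × (z/E)² = 0.25 × (1.751/0.05)² = 306.60
Round up: n = 307.

307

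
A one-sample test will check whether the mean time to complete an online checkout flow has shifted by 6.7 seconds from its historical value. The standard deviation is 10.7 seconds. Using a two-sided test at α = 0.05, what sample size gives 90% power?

For a one-sample z-test, n = ((z_{α/2} + z_β)·σ/δ)².
z_{α/2} = 1.960 (two-sided α = 0.05); z_β = 1.282 (power 90% → β = 0.1).
n = (3.242 × 10.7 / 6.7)² = 26.81
Round up: n = 27.

27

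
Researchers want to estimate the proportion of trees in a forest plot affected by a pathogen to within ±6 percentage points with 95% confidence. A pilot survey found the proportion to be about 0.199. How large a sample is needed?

171

For a proportion with margin E = 0.06 at 95% confidence, z = 1.960.
n = p̂(1−p̂)(z/E)² = 0.199 × 0.801 × (1.960/0.06)² = 170.10
Round up: n = 171.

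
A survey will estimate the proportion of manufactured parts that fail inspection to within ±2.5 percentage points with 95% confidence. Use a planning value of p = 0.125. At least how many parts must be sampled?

n = 673

For a proportion with margin E = 0.025 at 95% confidence, z = 1.960.
n = p̂(1−p̂)(z/E)² = 0.125 × 0.875 × (1.960/0.025)² = 672.28
Round up: n = 673.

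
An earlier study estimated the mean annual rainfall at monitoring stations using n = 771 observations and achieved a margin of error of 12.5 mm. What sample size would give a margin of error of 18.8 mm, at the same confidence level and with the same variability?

Margin of error scales as 1/√n, so n₂ = n₁·(E₁/E₂)².
n₂ = 771 × (12.5/18.8)² = 771 × 0.4421 = 340.86
Round up: n₂ = 341.

341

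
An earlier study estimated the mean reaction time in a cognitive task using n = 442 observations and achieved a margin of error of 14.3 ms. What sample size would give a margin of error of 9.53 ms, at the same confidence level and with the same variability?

Margin of error scales as 1/√n, so n₂ = n₁·(E₁/E₂)².
n₂ = 442 × (14.3/9.53)² = 442 × 2.252 = 995.38
Round up: n₂ = 996.

n = 996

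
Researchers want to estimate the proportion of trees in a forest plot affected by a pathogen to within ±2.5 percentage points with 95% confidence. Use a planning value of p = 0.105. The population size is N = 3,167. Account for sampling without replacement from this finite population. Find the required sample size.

For a proportion with margin E = 0.025 at 95% confidence, z = 1.960.
n = p̂(1−p̂)(z/E)² = 0.105 × 0.895 × (1.960/0.025)² = 577.62 — call this n₀.
Finite-population correction with N = 3,167: n = n₀ / (1 + (n₀−1)/N) = 577.62 / 1.182 = 488.68
Round up: n = 489.

n = 489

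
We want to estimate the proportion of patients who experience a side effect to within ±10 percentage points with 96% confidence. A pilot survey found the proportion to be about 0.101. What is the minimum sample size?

For a proportion with margin E = 0.1 at 96% confidence, z = 2.054.
n = p̂(1−p̂)(z/E)² = 0.101 × 0.899 × (2.054/0.1)² = 38.31
Round up: n = 39.

n = 39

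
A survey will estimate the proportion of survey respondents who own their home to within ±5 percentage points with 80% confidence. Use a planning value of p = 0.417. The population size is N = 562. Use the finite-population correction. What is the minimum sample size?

For a proportion with margin E = 0.05 at 80% confidence, z = 1.282.
n = p̂(1−p̂)(z/E)² = 0.417 × 0.583 × (1.282/0.05)² = 159.82 — call this n₀.
Finite-population correction with N = 562: n = n₀ / (1 + (n₀−1)/N) = 159.82 / 1.283 = 124.57
Round up: n = 125.

125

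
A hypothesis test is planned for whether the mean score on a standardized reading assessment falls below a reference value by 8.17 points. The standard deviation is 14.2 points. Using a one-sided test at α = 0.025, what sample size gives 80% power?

For a one-sample z-test, n = ((z_α + z_β)·σ/δ)².
z_α = 1.960 (one-sided α = 0.025); z_β = 0.842 (power 80% → β = 0.2).
n = (2.802 × 14.2 / 8.17)² = 23.72
Round up: n = 24.

n = 24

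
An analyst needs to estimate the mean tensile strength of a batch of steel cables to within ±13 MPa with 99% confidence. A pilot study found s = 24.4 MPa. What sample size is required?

n = 24

For a mean, the margin of error is E = z·σ/√n, so n = (zσ/E)².
At 99% confidence, z = 2.576.
n = (2.576 × 24.4 / 13)² = 23.38
Round up: n = 24.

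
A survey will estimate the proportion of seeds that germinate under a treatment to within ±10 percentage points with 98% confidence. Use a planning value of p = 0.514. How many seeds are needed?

For a proportion with margin E = 0.1 at 98% confidence, z = 2.326.
n = p̂(1−p̂)(z/E)² = 0.514 × 0.486 × (2.326/0.1)² = 135.15
Round up: n = 136.

136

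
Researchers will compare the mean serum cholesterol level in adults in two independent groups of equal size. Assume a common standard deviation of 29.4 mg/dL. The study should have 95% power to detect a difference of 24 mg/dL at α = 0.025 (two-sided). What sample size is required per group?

46 per group

For two equal groups, n per group = 2·((z_{α/2} + z_β)·σ/δ)².
z_{α/2} = 2.241; z_β = 1.645 (power 95%).
n = 2 × (3.886 × 29.4 / 24)² = 2 × 22.66 = 45.32
Round up: n = 46 per group.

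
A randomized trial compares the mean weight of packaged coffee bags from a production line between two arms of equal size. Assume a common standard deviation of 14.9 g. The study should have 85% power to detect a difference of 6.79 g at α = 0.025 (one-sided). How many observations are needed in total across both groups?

For two equal groups, n per group = 2·((z_α + z_β)·σ/δ)².
z_α = 1.960; z_β = 1.036 (power 85%).
n = 2 × (2.996 × 14.9 / 6.79)² = 2 × 43.22 = 86.44
Round up: n = 87 per group.
Total across both groups: 2 × 87 = 174.

174 total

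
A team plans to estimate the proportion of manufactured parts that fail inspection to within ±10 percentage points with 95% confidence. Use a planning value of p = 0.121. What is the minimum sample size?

For a proportion with margin E = 0.1 at 95% confidence, z = 1.960.
n = p̂(1−p̂)(z/E)² = 0.121 × 0.879 × (1.960/0.1)² = 40.86
Round up: n = 41.

41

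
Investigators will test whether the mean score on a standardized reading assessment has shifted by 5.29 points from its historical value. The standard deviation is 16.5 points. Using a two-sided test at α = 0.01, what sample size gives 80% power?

For a one-sample z-test, n = ((z_{α/2} + z_β)·σ/δ)².
z_{α/2} = 2.576 (two-sided α = 0.01); z_β = 0.842 (power 80% → β = 0.2).
n = (3.418 × 16.5 / 5.29)² = 113.66
Round up: n = 114.

114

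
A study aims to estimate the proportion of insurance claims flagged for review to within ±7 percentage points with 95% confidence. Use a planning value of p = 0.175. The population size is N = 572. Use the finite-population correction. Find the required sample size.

95

For a proportion with margin E = 0.07 at 95% confidence, z = 1.960.
n = p̂(1−p̂)(z/E)² = 0.175 × 0.825 × (1.960/0.07)² = 113.19 — call this n₀.
Finite-population correction with N = 572: n = n₀ / (1 + (n₀−1)/N) = 113.19 / 1.196 = 94.64
Round up: n = 95.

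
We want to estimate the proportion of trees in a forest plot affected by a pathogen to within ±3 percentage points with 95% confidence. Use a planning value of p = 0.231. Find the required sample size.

For a proportion with margin E = 0.03 at 95% confidence, z = 1.960.
n = p̂(1−p̂)(z/E)² = 0.231 × 0.769 × (1.960/0.03)² = 758.24
Round up: n = 759.

759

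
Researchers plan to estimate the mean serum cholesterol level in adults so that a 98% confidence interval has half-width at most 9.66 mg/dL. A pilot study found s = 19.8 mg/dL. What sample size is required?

23

For a mean, the margin of error is E = z·σ/√n, so n = (zσ/E)².
At 98% confidence, z = 2.326.
n = (2.326 × 19.8 / 9.66)² = 22.73
Round up: n = 23.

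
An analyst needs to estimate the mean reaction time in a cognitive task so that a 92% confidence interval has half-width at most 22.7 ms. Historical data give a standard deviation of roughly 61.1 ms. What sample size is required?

23

For a mean, the margin of error is E = z·σ/√n, so n = (zσ/E)².
At 92% confidence, z = 1.751.
n = (1.751 × 61.1 / 22.7)² = 22.21
Round up: n = 23.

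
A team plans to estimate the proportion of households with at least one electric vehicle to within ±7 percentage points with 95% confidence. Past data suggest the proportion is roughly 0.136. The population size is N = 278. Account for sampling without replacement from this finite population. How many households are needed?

70

For a proportion with margin E = 0.07 at 95% confidence, z = 1.960.
n = p̂(1−p̂)(z/E)² = 0.136 × 0.864 × (1.960/0.07)² = 92.12 — call this n₀.
Finite-population correction with N = 278: n = n₀ / (1 + (n₀−1)/N) = 92.12 / 1.328 = 69.37
Round up: n = 70.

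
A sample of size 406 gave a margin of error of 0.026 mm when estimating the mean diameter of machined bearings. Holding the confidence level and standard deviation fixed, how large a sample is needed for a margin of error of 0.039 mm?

181

Margin of error scales as 1/√n, so n₂ = n₁·(E₁/E₂)².
n₂ = 406 × (0.026/0.039)² = 406 × 0.4444 = 180.43
Round up: n₂ = 181.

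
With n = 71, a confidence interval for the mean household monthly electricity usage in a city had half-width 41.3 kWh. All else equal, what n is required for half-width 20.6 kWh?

286

Margin of error scales as 1/√n, so n₂ = n₁·(E₁/E₂)².
n₂ = 71 × (41.3/20.6)² = 71 × 4.019 = 285.35
Round up: n₂ = 286.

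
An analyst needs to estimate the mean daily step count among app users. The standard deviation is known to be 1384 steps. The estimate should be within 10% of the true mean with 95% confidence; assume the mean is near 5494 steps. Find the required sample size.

n = 25

For a mean, the margin of error is E = z·σ/√n, so n = (zσ/E)².
At 95% confidence, z = 1.960.
E = 10% of 5494 = 549.4 steps.
n = (1.960 × 1384 / 549.4)² = 24.38
Round up: n = 25.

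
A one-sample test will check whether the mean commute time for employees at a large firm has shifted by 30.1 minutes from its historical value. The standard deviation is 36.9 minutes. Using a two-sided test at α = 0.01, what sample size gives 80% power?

For a one-sample z-test, n = ((z_{α/2} + z_β)·σ/δ)².
z_{α/2} = 2.576 (two-sided α = 0.01); z_β = 0.842 (power 80% → β = 0.2).
n = (3.418 × 36.9 / 30.1)² = 17.56
Round up: n = 18.

18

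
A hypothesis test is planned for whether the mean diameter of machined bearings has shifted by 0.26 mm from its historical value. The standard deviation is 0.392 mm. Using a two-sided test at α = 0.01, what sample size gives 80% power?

For a one-sample z-test, n = ((z_{α/2} + z_β)·σ/δ)².
z_{α/2} = 2.576 (two-sided α = 0.01); z_β = 0.842 (power 80% → β = 0.2).
n = (3.418 × 0.392 / 0.26)² = 26.56
Round up: n = 27.

27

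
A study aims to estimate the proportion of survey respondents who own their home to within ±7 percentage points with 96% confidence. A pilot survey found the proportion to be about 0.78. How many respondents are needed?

For a proportion with margin E = 0.07 at 96% confidence, z = 2.054.
n = p̂(1−p̂)(z/E)² = 0.78 × 0.22 × (2.054/0.07)² = 147.75
Round up: n = 148.

n = 148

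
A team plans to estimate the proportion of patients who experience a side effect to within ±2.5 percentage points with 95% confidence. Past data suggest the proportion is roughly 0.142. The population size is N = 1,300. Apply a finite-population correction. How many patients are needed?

476

For a proportion with margin E = 0.025 at 95% confidence, z = 1.960.
n = p̂(1−p̂)(z/E)² = 0.142 × 0.858 × (1.960/0.025)² = 748.87 — call this n₀.
Finite-population correction with N = 1,300: n = n₀ / (1 + (n₀−1)/N) = 748.87 / 1.575 = 475.47
Round up: n = 476.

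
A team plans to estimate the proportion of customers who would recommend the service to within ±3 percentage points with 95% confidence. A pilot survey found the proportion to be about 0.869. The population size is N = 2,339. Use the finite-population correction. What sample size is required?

For a proportion with margin E = 0.03 at 95% confidence, z = 1.960.
n = p̂(1−p̂)(z/E)² = 0.869 × 0.131 × (1.960/0.03)² = 485.92 — call this n₀.
Finite-population correction with N = 2,339: n = n₀ / (1 + (n₀−1)/N) = 485.92 / 1.207 = 402.58
Round up: n = 403.

403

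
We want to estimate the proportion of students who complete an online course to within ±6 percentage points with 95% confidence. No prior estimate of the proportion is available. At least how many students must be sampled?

For a proportion with margin E = 0.06 at 95% confidence, z = 1.960.
With no prior estimate, use p = 0.5, which maximizes p(1−p) at 0.25.
n = 0.25 × (z/E)² = 0.25 × (1.960/0.06)² = 266.78
Round up: n = 267.

n = 267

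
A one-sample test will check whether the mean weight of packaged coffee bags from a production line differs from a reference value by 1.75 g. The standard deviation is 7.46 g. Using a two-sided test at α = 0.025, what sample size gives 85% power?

For a one-sample z-test, n = ((z_{α/2} + z_β)·σ/δ)².
z_{α/2} = 2.241 (two-sided α = 0.025); z_β = 1.036 (power 85% → β = 0.15).
n = (3.277 × 7.46 / 1.75)² = 195.14
Round up: n = 196.

196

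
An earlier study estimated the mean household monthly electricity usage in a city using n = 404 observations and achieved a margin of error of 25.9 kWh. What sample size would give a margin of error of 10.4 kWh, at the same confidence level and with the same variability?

Margin of error scales as 1/√n, so n₂ = n₁·(E₁/E₂)².
n₂ = 404 × (25.9/10.4)² = 404 × 6.202 = 2505.61
Round up: n₂ = 2506.

2506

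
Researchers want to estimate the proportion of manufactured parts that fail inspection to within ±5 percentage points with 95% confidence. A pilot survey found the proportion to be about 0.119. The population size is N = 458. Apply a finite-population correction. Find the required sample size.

120

For a proportion with margin E = 0.05 at 95% confidence, z = 1.960.
n = p̂(1−p̂)(z/E)² = 0.119 × 0.881 × (1.960/0.05)² = 161.10 — call this n₀.
Finite-population correction with N = 458: n = n₀ / (1 + (n₀−1)/N) = 161.10 / 1.35 = 119.33
Round up: n = 120.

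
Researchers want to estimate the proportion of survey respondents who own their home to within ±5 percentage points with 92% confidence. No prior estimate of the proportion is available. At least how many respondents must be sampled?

For a proportion with margin E = 0.05 at 92% confidence, z = 1.751.
With no prior estimate, use p = 0.5, which maximizes p(1−p) at 0.25.
n = 0.25 × (z/E)² = 0.25 × (1.751/0.05)² = 306.60
Round up: n = 307.

307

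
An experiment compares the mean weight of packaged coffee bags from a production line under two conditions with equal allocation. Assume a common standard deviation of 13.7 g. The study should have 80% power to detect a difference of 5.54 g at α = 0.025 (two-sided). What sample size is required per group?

For two equal groups, n per group = 2·((z_{α/2} + z_β)·σ/δ)².
z_{α/2} = 2.241; z_β = 0.842 (power 80%).
n = 2 × (3.083 × 13.7 / 5.54)² = 2 × 58.13 = 116.26
Round up: n = 117 per group.

117 per group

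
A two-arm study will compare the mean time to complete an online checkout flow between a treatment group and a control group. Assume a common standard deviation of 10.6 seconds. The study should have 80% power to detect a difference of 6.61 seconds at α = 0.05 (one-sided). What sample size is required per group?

32 per group

For two equal groups, n per group = 2·((z_α + z_β)·σ/δ)².
z_α = 1.645; z_β = 0.842 (power 80%).
n = 2 × (2.487 × 10.6 / 6.61)² = 2 × 15.91 = 31.82
Round up: n = 32 per group.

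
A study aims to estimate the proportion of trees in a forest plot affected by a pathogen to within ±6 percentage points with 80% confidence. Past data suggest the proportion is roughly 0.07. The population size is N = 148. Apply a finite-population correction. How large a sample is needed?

For a proportion with margin E = 0.06 at 80% confidence, z = 1.282.
n = p̂(1−p̂)(z/E)² = 0.07 × 0.93 × (1.282/0.06)² = 29.72 — call this n₀.
Finite-population correction with N = 148: n = n₀ / (1 + (n₀−1)/N) = 29.72 / 1.194 = 24.89
Round up: n = 25.

25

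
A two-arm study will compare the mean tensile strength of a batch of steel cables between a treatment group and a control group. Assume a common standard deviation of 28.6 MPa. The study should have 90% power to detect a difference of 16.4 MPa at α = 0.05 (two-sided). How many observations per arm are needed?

64 per group

For two equal groups, n per group = 2·((z_{α/2} + z_β)·σ/δ)².
z_{α/2} = 1.960; z_β = 1.282 (power 90%).
n = 2 × (3.242 × 28.6 / 16.4)² = 2 × 31.96 = 63.92
Round up: n = 64 per group.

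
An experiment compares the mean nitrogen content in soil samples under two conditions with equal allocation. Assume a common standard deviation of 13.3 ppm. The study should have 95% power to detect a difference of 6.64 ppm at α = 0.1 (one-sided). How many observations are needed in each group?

For two equal groups, n per group = 2·((z_α + z_β)·σ/δ)².
z_α = 1.282; z_β = 1.645 (power 95%).
n = 2 × (2.927 × 13.3 / 6.64)² = 2 × 34.37 = 68.74
Round up: n = 69 per group.

69 per group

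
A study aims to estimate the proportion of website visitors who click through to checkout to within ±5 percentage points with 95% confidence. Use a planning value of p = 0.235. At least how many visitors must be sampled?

n = 277

For a proportion with margin E = 0.05 at 95% confidence, z = 1.960.
n = p̂(1−p̂)(z/E)² = 0.235 × 0.765 × (1.960/0.05)² = 276.25
Round up: n = 277.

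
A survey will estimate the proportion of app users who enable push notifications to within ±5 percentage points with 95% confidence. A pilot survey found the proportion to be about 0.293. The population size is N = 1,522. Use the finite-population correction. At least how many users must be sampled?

n = 264

For a proportion with margin E = 0.05 at 95% confidence, z = 1.960.
n = p̂(1−p̂)(z/E)² = 0.293 × 0.707 × (1.960/0.05)² = 318.32 — call this n₀.
Finite-population correction with N = 1,522: n = n₀ / (1 + (n₀−1)/N) = 318.32 / 1.208 = 263.51
Round up: n = 264.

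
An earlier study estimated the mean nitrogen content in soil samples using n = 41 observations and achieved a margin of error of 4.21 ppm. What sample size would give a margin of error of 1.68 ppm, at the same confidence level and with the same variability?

258

Margin of error scales as 1/√n, so n₂ = n₁·(E₁/E₂)².
n₂ = 41 × (4.21/1.68)² = 41 × 6.28 = 257.48
Round up: n₂ = 258.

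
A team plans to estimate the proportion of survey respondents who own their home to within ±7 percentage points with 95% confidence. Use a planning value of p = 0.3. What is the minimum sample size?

For a proportion with margin E = 0.07 at 95% confidence, z = 1.960.
n = p̂(1−p̂)(z/E)² = 0.3 × 0.7 × (1.960/0.07)² = 164.64
Round up: n = 165.

165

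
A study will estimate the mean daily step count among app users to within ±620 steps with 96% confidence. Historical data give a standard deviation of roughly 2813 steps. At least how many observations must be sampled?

For a mean, the margin of error is E = z·σ/√n, so n = (zσ/E)².
At 96% confidence, z = 2.054.
n = (2.054 × 2813 / 620)² = 86.85
Round up: n = 87.

87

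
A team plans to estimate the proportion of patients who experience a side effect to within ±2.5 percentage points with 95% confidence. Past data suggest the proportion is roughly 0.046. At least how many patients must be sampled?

For a proportion with margin E = 0.025 at 95% confidence, z = 1.960.
n = p̂(1−p̂)(z/E)² = 0.046 × 0.954 × (1.960/0.025)² = 269.74
Round up: n = 270.

270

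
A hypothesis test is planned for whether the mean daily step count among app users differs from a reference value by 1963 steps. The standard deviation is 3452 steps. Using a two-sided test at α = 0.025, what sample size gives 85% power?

For a one-sample z-test, n = ((z_{α/2} + z_β)·σ/δ)².
z_{α/2} = 2.241 (two-sided α = 0.025); z_β = 1.036 (power 85% → β = 0.15).
n = (3.277 × 3452 / 1963)² = 33.21
Round up: n = 34.

n = 34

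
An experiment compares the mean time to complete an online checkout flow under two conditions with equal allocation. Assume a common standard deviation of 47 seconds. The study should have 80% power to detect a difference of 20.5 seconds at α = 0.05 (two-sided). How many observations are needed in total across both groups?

166 total

For two equal groups, n per group = 2·((z_{α/2} + z_β)·σ/δ)².
z_{α/2} = 1.960; z_β = 0.842 (power 80%).
n = 2 × (2.802 × 47 / 20.5)² = 2 × 41.27 = 82.54
Round up: n = 83 per group.
Total across both groups: 2 × 83 = 166.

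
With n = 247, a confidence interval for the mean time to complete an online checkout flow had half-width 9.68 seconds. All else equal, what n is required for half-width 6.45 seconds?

557

Margin of error scales as 1/√n, so n₂ = n₁·(E₁/E₂)².
n₂ = 247 × (9.68/6.45)² = 247 × 2.252 = 556.24
Round up: n₂ = 557.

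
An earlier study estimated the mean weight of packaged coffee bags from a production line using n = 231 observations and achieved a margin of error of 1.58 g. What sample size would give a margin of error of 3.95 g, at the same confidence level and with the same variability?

37

Margin of error scales as 1/√n, so n₂ = n₁·(E₁/E₂)².
n₂ = 231 × (1.58/3.95)² = 231 × 0.16 = 36.96
Round up: n₂ = 37.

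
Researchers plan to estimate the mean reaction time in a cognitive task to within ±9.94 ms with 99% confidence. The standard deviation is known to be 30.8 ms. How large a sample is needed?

64

For a mean, the margin of error is E = z·σ/√n, so n = (zσ/E)².
At 99% confidence, z = 2.576.
n = (2.576 × 30.8 / 9.94)² = 63.71
Round up: n = 64.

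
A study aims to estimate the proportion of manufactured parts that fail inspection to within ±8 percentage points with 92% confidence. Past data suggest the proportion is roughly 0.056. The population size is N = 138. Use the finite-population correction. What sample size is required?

For a proportion with margin E = 0.08 at 92% confidence, z = 1.751.
n = p̂(1−p̂)(z/E)² = 0.056 × 0.944 × (1.751/0.08)² = 25.33 — call this n₀.
Finite-population correction with N = 138: n = n₀ / (1 + (n₀−1)/N) = 25.33 / 1.176 = 21.54
Round up: n = 22.

22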